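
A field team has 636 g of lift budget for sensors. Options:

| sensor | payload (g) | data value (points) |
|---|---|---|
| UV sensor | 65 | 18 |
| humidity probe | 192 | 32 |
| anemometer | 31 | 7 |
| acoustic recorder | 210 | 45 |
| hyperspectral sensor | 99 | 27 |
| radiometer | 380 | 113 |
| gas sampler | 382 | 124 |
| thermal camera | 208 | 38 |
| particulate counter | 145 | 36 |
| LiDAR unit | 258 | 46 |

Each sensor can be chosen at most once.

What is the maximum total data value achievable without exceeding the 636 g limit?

187

By data value per g: gas sampler 0.32, radiometer 0.30, UV sensor 0.28 lead.
Filling by ratio: UV sensor + anemometer + hyperspectral sensor + gas sampler for 176, with 59 g left unused.
The 96 g tied up in UV sensor and anemometer is better spent on particulate counter — total rises to 187 (626 g).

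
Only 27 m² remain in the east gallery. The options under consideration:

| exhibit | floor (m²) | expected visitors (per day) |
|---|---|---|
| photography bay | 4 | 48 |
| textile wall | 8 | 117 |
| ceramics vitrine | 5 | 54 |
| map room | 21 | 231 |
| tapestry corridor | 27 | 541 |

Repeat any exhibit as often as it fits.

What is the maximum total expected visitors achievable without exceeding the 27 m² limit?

Tapestry corridor uses 27 of the 27 m² and totals 541.

541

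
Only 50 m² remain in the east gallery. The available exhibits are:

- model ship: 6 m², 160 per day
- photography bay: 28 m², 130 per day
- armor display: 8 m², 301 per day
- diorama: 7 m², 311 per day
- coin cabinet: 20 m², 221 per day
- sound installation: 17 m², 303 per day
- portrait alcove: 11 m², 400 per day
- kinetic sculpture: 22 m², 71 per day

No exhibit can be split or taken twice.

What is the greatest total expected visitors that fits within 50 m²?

1475

Ranking by ratio (expected visitors/m²): diorama 44.43, armor display 37.62, portrait alcove 36.36, model ship 26.67.
Taking model ship + armor display + diorama + sound installation + portrait alcove: 49 m² used, 1475 in expected visitors.
Runner-up armor display + diorama + sound installation + portrait alcove tops out at 1315.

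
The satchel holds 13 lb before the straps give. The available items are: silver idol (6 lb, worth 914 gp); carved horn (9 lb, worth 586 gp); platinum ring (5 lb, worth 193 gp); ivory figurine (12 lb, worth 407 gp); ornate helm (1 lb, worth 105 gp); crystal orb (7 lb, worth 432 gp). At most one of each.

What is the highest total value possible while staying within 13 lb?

A density-first pass picks silver idol + platinum ring + ornate helm — 1212 at 12 lb.
Replace platinum ring and ornate helm with crystal orb: the trade gains 134 net, giving 1346 at 13 lb.
Next best is silver idol + platinum ring + ornate helm at 1212 (12 lb) — short by 134.

1346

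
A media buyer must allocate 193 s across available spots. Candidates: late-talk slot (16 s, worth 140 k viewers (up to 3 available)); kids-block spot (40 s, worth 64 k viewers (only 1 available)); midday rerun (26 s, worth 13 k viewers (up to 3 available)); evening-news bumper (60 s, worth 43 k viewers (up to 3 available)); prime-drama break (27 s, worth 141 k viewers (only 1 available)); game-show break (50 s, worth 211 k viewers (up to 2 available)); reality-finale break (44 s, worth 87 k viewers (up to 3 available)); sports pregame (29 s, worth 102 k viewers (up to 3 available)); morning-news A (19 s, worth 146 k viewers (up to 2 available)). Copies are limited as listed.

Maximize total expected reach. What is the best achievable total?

Taking 3×late-talk slot + prime-drama break + game-show break + sports pregame + 2×morning-news A: 192 s used, 1166 in expected reach.

1166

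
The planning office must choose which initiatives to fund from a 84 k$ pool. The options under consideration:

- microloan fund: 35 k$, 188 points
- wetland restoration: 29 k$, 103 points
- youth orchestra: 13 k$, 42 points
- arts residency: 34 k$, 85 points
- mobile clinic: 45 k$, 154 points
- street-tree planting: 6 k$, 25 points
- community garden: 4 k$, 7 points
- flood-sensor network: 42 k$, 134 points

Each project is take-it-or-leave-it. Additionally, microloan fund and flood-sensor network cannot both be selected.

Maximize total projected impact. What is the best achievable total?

358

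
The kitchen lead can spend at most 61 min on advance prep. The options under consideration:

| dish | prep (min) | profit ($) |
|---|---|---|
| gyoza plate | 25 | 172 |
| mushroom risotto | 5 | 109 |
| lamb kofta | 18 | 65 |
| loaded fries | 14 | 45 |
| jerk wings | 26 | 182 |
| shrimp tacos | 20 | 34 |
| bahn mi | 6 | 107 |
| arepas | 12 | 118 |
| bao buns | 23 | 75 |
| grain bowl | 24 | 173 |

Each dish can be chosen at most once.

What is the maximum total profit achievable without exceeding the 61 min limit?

571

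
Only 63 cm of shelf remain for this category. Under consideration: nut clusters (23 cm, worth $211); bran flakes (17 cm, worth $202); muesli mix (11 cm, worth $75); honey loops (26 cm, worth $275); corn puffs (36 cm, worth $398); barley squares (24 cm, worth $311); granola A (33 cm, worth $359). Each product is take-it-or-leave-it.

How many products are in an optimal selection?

2

Best achievable weekly sales is 709.
corn puffs + barley squares hits 709 at 60 cm.
Any selection reaching 709 contains exactly 2 products.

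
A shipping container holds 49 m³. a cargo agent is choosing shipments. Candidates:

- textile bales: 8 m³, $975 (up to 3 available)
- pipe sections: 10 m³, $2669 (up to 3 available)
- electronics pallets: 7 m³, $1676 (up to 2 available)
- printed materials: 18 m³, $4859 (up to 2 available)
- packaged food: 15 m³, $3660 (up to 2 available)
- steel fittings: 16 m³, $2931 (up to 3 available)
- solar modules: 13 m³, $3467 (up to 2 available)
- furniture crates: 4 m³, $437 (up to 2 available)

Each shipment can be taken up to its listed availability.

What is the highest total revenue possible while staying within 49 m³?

13185

Taking the top-ratio shipments first gives pipe sections + 2×printed materials for 12387 (46 m³).
Replace pipe sections with solar modules: the trade gains 798 net, giving 13185 at 49 m³.
Every other selection either busts 49 m³ or exceeds an availability limit or fails to beat 13185.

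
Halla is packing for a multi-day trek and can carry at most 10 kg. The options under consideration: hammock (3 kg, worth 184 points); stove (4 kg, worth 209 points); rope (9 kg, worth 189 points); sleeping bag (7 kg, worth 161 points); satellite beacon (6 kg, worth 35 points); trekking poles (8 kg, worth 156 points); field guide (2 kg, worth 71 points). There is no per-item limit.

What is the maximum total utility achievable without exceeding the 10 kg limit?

577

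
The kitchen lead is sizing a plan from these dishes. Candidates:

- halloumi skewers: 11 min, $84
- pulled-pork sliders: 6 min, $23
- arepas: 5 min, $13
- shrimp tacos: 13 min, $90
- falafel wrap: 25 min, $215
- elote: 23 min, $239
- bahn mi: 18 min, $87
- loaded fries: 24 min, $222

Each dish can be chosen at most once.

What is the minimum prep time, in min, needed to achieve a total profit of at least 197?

23

Need the lightest bundle worth ≥ 197.
elote reaches 239 using 23 min.
No combination under 23 min hits 197.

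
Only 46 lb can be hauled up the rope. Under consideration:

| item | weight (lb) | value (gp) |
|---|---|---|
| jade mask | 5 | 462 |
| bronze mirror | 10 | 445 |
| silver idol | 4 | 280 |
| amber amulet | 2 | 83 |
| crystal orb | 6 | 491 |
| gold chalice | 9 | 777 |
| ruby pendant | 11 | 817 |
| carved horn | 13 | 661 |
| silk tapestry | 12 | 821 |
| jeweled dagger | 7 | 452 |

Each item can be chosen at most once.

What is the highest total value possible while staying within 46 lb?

3451

A density-first pass picks jade mask + silver idol + amber amulet + crystal orb + gold chalice + ruby pendant + jeweled dagger — 3362 at 44 lb.
The 11 lb tied up in silver idol and jeweled dagger is better spent on silk tapestry — total rises to 3451 (45 lb).
Next best is jade mask + amber amulet + gold chalice + ruby pendant + silk tapestry + jeweled dagger at 3412 (46 lb) — short by 39.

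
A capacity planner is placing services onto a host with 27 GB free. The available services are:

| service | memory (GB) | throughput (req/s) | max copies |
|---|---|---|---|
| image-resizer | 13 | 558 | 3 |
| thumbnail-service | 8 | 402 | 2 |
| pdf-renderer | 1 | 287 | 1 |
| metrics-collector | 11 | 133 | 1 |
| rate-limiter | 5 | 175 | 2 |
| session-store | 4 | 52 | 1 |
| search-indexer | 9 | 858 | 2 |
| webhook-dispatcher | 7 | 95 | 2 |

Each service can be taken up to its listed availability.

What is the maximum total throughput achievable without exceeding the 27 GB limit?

The ratio ordering already packs tightly: thumbnail-service + pdf-renderer + 2×search-indexer, 27 GB, 2405.
Nothing else within 27 GB beats 2405.

2405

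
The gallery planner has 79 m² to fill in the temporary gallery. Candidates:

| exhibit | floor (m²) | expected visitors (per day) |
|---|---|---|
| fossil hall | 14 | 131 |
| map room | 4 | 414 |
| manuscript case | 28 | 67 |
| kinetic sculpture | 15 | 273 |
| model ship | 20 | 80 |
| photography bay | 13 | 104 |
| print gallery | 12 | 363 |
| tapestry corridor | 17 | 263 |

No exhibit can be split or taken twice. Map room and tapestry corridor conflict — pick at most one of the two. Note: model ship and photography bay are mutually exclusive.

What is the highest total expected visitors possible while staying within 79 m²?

Taking fossil hall + map room + kinetic sculpture + photography bay + print gallery: 58 m² used, 1285 in expected visitors.
Every other selection either busts 79 m² or breaks a pairing rule or fails to beat 1285.

1285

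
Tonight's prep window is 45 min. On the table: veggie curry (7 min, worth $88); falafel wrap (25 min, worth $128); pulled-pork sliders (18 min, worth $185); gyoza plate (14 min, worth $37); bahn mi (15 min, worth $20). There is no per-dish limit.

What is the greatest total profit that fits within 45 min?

Best packing: 6×veggie curry — 42 min, 528 total.
The spare 3 min is too small for any remaining dish, and no exchange beats 528.

528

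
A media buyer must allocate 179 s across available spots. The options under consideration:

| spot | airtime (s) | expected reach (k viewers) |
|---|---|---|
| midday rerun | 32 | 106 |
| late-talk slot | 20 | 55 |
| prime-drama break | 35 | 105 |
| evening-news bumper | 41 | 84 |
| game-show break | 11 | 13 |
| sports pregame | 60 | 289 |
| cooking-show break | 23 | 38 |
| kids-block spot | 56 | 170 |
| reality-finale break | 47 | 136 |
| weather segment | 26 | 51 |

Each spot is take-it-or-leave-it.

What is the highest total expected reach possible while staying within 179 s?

Density check — sports pregame 4.82, midday rerun 3.31, kids-block spot 3.04, prime-drama break 3.00 are the best per s.
Taking the top-ratio spots first gives midday rerun + late-talk slot + game-show break + sports pregame + kids-block spot for 633 (179 s).
A better packing is midday rerun + prime-drama break + sports pregame + reality-finale break: 174 s, total 636.
The spare 5 s is too small for any remaining spot, and no exchange beats 636.

636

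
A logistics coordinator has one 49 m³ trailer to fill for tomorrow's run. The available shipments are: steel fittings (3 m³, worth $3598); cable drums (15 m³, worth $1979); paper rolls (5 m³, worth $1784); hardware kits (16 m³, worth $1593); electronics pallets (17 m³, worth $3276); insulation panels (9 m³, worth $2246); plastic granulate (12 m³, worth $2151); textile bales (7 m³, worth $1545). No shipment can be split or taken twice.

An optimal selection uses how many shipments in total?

5

Optimal total is 13055.
For example steel fittings + paper rolls + electronics pallets + insulation panels + plastic granulate achieves it, using 46 m³.
Any selection reaching 13055 contains exactly 5 shipments.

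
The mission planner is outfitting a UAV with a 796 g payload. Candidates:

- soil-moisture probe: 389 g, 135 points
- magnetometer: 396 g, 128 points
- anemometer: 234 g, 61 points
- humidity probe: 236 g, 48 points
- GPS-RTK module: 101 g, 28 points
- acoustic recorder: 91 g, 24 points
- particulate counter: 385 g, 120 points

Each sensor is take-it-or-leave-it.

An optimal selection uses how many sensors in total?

Optimal total is 263.
One optimal bundle: soil-moisture probe + magnetometer (785 g).
Any selection reaching 263 contains exactly 2 sensors.

2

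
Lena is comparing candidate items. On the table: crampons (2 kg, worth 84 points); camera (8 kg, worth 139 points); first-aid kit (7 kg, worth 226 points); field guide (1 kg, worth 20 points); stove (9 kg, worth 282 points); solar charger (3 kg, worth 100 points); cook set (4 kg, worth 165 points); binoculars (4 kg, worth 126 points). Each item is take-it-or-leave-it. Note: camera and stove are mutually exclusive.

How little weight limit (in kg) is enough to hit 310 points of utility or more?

Need the lightest bundle worth ≥ 310.
Taking crampons + first-aid kit gives 310 (≥ 310) for 9 kg.
Below 9 kg the best achievable stays under 310.

9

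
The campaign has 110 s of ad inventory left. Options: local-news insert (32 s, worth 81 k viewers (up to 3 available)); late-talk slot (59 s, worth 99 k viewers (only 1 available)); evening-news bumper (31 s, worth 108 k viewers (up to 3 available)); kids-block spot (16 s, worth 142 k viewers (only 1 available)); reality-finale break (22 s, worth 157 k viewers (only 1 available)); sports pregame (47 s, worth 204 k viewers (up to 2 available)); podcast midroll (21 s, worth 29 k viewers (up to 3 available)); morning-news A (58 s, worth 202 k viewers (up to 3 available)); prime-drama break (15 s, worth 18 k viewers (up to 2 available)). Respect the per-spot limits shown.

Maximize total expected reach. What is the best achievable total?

550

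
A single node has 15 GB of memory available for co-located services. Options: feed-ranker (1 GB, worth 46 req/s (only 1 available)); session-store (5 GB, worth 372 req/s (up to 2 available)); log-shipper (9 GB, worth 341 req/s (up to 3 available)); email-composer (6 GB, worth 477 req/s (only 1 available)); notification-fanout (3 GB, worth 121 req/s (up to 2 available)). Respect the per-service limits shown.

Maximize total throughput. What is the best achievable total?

1016

Best packing: feed-ranker + session-store + email-composer + notification-fanout — 15 GB, 1016 total.
Every other selection either busts 15 GB or exceeds an availability limit or fails to beat 1016.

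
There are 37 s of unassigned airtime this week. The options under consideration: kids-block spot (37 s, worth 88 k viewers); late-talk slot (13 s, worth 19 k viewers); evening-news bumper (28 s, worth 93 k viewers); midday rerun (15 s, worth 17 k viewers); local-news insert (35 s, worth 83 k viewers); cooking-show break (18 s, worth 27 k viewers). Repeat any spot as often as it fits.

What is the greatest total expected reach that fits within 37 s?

93

By expected reach per s: evening-news bumper 3.32, kids-block spot 2.38, local-news insert 2.37 lead.
Best packing: evening-news bumper — 28 s, 93 total.
Every other selection either busts 37 s or fails to beat 93.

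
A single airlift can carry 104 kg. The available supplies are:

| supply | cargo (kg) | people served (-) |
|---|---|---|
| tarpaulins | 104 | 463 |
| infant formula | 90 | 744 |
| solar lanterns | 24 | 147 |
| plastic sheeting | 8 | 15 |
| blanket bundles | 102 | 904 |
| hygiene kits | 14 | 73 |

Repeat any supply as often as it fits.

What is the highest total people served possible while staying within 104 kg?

904

Density check — blanket bundles 8.86, infant formula 8.27, solar lanterns 6.12, hygiene kits 5.21 are the best per kg.
The ratio ordering already packs tightly: blanket bundles, 102 kg, 904.
The spare 2 kg is too small for any remaining supply, and no exchange beats 904.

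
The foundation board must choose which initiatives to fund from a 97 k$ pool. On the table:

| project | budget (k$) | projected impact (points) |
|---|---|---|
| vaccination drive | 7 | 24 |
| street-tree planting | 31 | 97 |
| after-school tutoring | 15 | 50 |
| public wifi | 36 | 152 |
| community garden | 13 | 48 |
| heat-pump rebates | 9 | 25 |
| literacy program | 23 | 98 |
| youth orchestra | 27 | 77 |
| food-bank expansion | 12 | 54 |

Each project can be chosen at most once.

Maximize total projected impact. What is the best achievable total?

Greedy by ratio would take vaccination drive + public wifi + community garden + literacy program + food-bank expansion: 91 k$ used, total 376.
Replace vaccination drive and community garden with after-school tutoring + heat-pump rebates: the trade gains 3 net, giving 379 at 95 k$.

379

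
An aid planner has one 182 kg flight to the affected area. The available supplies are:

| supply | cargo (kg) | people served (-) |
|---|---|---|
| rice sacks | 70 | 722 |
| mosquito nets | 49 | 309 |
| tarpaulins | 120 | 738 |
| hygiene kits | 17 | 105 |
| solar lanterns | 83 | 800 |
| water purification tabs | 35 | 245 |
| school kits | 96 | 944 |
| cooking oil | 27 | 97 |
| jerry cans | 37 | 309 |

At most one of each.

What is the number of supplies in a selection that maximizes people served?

2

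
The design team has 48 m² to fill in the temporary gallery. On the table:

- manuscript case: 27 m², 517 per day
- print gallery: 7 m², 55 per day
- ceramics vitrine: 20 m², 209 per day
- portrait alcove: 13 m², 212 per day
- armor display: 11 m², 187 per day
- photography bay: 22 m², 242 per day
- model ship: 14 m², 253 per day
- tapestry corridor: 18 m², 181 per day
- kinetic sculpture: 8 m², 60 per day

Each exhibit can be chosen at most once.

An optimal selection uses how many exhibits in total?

Optimal total is 825.
One optimal bundle: manuscript case + print gallery + model ship (48 m²).
All optima have 3 exhibits.

3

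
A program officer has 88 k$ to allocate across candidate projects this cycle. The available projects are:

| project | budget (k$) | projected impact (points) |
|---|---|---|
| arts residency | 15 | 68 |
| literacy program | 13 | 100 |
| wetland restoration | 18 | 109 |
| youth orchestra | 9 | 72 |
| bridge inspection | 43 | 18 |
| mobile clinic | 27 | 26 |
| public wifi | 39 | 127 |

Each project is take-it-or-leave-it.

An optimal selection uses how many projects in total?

4

The maximum projected impact within 88 k$ is 408.
For example literacy program + wetland restoration + youth orchestra + public wifi achieves it, using 79 k$.
Every optimal selection uses 4 projects.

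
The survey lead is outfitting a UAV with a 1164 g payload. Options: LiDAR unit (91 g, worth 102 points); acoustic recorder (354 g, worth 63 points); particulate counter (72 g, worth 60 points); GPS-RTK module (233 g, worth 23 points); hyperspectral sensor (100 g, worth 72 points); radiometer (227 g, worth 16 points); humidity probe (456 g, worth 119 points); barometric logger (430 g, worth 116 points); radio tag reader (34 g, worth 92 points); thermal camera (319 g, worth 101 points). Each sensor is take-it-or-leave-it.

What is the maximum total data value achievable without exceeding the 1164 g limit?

546

Filling by ratio: LiDAR unit + particulate counter + hyperspectral sensor + barometric logger + radio tag reader + thermal camera for 543, with 118 g left unused.
The 430 g tied up in barometric logger is better spent on humidity probe — total rises to 546 (1072 g).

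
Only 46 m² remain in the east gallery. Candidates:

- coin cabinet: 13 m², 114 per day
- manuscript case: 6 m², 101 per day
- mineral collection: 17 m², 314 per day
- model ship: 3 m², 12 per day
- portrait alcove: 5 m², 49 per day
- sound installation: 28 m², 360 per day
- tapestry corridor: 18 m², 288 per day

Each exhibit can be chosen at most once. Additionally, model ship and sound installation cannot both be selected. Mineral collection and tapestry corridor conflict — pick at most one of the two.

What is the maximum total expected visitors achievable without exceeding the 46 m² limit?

Mineral collection + sound installation uses 45 of the 46 m² and totals 674.
Runner-up sound installation + tapestry corridor tops out at 648.

674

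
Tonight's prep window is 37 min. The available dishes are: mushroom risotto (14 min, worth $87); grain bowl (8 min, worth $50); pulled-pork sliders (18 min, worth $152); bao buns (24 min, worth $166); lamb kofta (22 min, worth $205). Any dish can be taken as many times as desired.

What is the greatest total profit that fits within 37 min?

Filling by ratio: grain bowl + lamb kofta for 255, with 7 min left unused.
Replace grain bowl and lamb kofta with 2×pulled-pork sliders: the trade gains 49 net, giving 304 at 36 min.

304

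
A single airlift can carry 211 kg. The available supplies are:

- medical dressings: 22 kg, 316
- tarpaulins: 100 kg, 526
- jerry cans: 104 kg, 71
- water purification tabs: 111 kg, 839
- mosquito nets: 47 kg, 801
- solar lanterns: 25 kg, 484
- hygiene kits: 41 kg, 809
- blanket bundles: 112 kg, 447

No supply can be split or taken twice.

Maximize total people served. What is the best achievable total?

2452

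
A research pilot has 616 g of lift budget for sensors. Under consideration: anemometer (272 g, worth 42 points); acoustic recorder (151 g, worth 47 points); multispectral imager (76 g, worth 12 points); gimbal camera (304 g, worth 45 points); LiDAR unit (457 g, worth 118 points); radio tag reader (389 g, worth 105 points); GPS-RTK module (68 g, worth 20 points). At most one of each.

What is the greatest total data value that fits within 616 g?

172

Ranking by ratio (data value/g): acoustic recorder 0.31, GPS-RTK module 0.29, radio tag reader 0.27, LiDAR unit 0.26.
Acoustic recorder + radio tag reader + GPS-RTK module uses 608 of the 616 g and totals 172.
The spare 8 g is too small for any remaining sensor, and no exchange beats 172.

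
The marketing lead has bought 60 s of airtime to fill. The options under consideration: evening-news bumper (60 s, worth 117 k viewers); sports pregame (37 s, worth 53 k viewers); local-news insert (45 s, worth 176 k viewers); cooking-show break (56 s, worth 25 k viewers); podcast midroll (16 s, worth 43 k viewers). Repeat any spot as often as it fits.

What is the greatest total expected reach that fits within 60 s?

176

Local-news insert uses 45 of the 60 s and totals 176.
No other feasible combination exceeds 176.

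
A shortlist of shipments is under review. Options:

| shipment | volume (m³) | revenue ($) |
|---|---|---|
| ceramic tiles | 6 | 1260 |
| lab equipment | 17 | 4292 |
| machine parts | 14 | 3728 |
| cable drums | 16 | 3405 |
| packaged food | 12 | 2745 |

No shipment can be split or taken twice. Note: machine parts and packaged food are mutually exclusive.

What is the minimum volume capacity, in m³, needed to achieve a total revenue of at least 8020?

31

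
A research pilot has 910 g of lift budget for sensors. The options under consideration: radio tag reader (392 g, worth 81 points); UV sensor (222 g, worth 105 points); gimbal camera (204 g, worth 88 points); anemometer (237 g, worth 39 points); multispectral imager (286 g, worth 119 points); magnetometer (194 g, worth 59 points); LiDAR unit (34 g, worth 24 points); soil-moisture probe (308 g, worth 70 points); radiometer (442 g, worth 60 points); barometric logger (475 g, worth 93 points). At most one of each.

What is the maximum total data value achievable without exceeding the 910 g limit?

371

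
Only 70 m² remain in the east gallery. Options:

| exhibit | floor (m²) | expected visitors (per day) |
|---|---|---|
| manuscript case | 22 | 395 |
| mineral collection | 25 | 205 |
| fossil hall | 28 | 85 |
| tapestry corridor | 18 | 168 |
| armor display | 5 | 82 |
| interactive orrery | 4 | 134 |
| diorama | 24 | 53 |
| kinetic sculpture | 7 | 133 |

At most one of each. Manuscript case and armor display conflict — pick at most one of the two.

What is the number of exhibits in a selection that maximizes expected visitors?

4

Best achievable expected visitors is 902.
One optimal bundle: manuscript case + mineral collection + tapestry corridor + interactive orrery (69 m²).
Every optimal selection uses 4 exhibits.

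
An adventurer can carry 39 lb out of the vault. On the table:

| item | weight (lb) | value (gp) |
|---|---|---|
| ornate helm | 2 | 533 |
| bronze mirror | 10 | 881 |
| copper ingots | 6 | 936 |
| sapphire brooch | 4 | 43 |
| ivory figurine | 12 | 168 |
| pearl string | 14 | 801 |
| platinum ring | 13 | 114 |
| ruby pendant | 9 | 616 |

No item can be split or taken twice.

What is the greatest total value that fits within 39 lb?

3234

A density-first pass picks ornate helm + bronze mirror + copper ingots + ivory figurine + ruby pendant — 3134 at 39 lb.
The 14 lb tied up in ornate helm and ivory figurine is better spent on pearl string — total rises to 3234 (39 lb).
Every other selection either busts 39 lb or fails to beat 3234.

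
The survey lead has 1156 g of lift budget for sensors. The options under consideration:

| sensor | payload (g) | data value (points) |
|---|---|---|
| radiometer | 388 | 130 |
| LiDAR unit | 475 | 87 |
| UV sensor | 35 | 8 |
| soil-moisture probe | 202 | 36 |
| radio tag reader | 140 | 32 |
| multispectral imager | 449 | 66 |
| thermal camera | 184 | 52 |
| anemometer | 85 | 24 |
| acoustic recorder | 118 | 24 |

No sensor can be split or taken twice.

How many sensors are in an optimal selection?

7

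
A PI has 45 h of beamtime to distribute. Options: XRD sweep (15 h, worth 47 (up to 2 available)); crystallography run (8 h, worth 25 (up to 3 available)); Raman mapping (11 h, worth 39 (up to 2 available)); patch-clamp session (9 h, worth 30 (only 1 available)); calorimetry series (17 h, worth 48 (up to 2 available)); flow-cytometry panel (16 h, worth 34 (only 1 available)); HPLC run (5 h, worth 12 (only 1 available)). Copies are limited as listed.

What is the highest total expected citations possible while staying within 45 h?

150

Density check — Raman mapping 3.55, patch-clamp session 3.33, XRD sweep 3.13 are the best per h.
A density-first pass picks crystallography run + 2×Raman mapping + patch-clamp session + HPLC run — 145 at 44 h.
The 14 h tied up in patch-clamp session and HPLC run is better spent on XRD sweep — total rises to 150 (45 h).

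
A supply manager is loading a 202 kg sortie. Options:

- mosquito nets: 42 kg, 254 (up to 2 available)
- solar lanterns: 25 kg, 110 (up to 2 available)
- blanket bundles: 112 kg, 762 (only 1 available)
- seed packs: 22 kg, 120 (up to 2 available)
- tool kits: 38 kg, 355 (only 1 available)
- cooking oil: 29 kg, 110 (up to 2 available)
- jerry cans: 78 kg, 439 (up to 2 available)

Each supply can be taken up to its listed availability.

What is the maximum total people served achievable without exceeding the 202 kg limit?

1371

The ratio ordering already packs tightly: mosquito nets + blanket bundles + tool kits, 192 kg, 1371.
The spare 10 kg is too small for any remaining supply, and no exchange beats 1371.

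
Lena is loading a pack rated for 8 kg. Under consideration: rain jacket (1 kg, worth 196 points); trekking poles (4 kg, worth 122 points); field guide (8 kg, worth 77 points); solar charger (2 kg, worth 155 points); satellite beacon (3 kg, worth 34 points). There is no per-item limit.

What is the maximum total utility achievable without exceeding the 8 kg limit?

1568

The ratio ordering already packs tightly: 8×rain jacket, 8 kg, 1568.
Every other selection either busts 8 kg or fails to beat 1568.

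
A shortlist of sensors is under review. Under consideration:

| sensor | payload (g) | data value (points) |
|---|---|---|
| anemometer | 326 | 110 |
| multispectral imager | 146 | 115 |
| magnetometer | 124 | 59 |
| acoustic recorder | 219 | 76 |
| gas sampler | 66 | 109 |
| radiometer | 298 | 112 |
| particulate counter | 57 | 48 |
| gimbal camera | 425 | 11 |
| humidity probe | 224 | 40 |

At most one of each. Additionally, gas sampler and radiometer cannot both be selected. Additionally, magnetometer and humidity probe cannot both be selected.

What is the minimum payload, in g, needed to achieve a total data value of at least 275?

336

Look for the lowest-payload combination reaching 275.
multispectral imager + magnetometer + gas sampler reaches 283 using 336 g.
Any bundle with less than 336 g falls short of 275.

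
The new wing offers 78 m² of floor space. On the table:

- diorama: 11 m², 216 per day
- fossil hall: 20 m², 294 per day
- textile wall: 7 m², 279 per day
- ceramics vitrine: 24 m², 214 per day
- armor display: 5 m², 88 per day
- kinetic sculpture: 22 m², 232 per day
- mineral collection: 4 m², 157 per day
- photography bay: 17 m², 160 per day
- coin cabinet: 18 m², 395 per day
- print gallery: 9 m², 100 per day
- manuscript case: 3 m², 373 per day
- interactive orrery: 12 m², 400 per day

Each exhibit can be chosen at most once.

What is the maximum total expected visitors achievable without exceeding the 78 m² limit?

Ranking by ratio (expected visitors/m²): manuscript case 124.33, textile wall 39.86, mineral collection 39.25, interactive orrery 33.33.
Taking the top-ratio exhibits first gives diorama + textile wall + armor display + mineral collection + coin cabinet + print gallery + manuscript case + interactive orrery for 2008 (69 m²).
Dropping armor display and print gallery frees 14 m²; slotting in fossil hall (20 m²) lifts the total to 2114 at 75 m².
Runner-up fossil hall + textile wall + armor display + mineral collection + coin cabinet + print gallery + manuscript case + interactive orrery tops out at 2086.

2114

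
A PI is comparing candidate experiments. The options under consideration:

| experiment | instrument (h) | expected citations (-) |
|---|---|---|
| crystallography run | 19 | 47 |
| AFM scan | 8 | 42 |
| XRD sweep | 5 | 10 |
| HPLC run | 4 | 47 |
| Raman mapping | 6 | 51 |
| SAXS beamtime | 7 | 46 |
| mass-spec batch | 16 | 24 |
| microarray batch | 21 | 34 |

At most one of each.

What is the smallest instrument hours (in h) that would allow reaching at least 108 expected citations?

Need the lightest bundle worth ≥ 108.
XRD sweep + HPLC run + Raman mapping: 108 expected citations at 15 h.
No combination under 15 h hits 108.

15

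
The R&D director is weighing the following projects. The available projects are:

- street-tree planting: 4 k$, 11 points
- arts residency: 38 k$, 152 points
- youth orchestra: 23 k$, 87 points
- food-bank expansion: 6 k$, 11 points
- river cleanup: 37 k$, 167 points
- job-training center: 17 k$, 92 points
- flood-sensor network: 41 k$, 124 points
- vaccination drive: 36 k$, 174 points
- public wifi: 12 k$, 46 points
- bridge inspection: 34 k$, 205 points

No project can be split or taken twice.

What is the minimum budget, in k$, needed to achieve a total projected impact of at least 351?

67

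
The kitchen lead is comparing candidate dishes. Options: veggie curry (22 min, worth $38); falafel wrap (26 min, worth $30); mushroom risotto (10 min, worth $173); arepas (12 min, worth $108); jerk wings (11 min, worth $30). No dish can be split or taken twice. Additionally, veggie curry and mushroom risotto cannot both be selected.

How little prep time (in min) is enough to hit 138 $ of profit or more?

10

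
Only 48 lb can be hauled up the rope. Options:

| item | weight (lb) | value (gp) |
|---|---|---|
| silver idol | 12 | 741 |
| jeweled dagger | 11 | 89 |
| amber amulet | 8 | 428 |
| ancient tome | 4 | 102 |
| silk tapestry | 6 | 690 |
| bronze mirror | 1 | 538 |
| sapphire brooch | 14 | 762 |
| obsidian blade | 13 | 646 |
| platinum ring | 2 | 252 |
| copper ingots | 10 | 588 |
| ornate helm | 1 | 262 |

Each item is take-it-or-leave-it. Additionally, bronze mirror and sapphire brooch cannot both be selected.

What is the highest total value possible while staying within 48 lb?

3717

Density check — bronze mirror 538.00, ornate helm 262.00, platinum ring 126.00 are the best per lb.
Taking silver idol + silk tapestry + bronze mirror + obsidian blade + platinum ring + copper ingots + ornate helm: 45 lb used, 3717 in value.
Nothing else feasible within 48 lb beats 3717.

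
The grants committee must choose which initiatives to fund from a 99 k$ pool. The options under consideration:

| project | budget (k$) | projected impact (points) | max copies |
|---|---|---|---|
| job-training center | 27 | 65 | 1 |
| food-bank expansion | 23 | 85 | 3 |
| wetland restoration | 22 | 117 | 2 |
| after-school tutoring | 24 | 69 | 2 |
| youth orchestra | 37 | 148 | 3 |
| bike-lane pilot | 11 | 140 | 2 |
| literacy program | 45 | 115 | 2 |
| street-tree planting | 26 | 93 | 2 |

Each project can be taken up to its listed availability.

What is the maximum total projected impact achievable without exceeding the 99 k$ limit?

607

The ratio heuristic lands on food-bank expansion + 2×wetland restoration + 2×bike-lane pilot (599) but leaves 10 k$ idle.
The 23 k$ tied up in food-bank expansion is better spent on street-tree planting — total rises to 607 (92 k$).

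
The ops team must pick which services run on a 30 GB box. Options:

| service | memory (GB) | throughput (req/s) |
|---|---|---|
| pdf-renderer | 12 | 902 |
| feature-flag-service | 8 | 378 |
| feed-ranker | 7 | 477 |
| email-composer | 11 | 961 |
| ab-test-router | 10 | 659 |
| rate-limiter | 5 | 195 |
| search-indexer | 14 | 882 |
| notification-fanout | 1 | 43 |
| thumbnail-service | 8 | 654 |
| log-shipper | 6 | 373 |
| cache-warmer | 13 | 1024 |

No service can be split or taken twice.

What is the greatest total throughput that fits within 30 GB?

2358

Greedy by ratio would take feed-ranker + email-composer + notification-fanout + thumbnail-service: 27 GB used, total 2135.
Reworking the packing: email-composer + log-shipper + cache-warmer uses 30 GB and improves the total to 2358.
Runner-up pdf-renderer + feed-ranker + email-composer tops out at 2340.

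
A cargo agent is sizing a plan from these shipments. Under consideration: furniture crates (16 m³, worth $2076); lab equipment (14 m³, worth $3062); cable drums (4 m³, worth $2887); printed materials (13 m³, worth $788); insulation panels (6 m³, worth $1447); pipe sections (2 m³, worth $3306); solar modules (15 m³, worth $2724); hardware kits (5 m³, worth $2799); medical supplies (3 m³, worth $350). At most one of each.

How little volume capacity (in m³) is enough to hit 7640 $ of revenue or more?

11

Need the lightest bundle worth ≥ 7640.
cable drums + pipe sections + hardware kits: 8992 revenue at 11 m³.
No combination under 11 m³ hits 7640.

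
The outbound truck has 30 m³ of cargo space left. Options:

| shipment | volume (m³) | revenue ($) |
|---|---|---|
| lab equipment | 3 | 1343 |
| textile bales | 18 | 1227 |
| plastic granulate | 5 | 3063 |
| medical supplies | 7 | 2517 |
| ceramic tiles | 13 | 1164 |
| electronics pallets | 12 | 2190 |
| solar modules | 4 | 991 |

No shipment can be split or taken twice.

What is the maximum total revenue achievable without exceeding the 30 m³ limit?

9113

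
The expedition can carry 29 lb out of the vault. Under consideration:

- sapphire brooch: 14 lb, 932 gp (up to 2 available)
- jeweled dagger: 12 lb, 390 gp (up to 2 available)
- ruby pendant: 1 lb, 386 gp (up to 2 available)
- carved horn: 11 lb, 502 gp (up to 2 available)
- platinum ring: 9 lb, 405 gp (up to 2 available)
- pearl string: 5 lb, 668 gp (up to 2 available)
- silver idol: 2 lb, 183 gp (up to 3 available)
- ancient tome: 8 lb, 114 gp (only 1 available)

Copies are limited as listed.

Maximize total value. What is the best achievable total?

By value per lb: ruby pendant 386.00, pearl string 133.60, silver idol 91.50 lead.
Taking the top-ratio items first gives 2×ruby pendant + carved horn + 2×pearl string + 3×silver idol for 3159 (29 lb).
The 15 lb tied up in carved horn and 2×silver idol is better spent on sapphire brooch — total rises to 3223 (28 lb).
The spare 1 lb is too small for any remaining item, and no exchange beats 3223.

3223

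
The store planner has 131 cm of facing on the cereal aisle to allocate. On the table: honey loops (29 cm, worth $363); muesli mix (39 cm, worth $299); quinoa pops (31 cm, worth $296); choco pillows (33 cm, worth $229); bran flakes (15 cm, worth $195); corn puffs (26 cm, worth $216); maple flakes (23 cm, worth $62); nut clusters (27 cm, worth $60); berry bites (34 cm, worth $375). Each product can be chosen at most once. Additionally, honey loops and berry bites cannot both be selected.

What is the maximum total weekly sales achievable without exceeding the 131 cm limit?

1186

Ranking by ratio (weekly sales/cm): bran flakes 13.00, honey loops 12.52, berry bites 11.03, quinoa pops 9.55.
Taking muesli mix + quinoa pops + corn puffs + berry bites: 130 cm used, 1186 in weekly sales.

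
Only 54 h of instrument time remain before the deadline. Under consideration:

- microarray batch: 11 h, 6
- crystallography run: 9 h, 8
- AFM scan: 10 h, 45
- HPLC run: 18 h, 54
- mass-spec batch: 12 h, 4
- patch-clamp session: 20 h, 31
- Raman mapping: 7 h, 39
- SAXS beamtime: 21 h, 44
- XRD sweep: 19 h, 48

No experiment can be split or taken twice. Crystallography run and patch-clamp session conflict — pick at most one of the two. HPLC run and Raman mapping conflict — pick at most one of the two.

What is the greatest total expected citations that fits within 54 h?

AFM scan + HPLC run + XRD sweep uses 47 of the 54 h and totals 147.
That's the maximum — no feasible swap from here does better than 147.

147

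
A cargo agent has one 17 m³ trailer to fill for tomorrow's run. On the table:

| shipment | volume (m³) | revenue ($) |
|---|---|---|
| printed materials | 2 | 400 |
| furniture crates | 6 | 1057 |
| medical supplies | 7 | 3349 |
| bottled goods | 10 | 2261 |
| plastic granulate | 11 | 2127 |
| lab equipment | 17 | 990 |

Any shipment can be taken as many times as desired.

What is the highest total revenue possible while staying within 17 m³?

The ratio ordering already packs tightly: printed materials + 2×medical supplies, 16 m³, 7098.
No other feasible combination exceeds 7098.

7098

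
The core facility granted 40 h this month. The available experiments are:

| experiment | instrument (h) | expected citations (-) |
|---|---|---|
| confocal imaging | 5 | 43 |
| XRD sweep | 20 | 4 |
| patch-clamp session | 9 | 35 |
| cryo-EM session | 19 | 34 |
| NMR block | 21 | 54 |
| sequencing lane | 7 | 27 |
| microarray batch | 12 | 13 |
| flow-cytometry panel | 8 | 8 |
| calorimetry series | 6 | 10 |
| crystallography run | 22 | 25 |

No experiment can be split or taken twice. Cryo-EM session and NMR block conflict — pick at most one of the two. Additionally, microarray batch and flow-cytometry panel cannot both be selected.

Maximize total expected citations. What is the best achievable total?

139

Ranking by ratio (expected citations/h): confocal imaging 8.60, patch-clamp session 3.89, sequencing lane 3.86, NMR block 2.57.
Taking confocal imaging + patch-clamp session + cryo-EM session + sequencing lane: 40 h used, 139 in expected citations.
Nothing else feasible within 40 h beats 139.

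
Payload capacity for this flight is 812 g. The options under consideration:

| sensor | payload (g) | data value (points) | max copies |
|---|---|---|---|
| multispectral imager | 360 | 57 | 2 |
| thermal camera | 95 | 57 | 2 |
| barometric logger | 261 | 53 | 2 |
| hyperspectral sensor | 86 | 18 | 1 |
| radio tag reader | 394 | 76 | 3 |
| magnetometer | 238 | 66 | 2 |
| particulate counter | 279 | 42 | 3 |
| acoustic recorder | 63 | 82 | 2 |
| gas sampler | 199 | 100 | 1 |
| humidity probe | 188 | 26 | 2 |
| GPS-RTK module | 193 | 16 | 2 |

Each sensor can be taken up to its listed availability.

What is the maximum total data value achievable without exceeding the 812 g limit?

444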